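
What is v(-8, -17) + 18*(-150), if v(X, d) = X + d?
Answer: -2725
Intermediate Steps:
v(-8, -17) + 18*(-150) = (-8 - 17) + 18*(-150) = -25 - 2700 = -2725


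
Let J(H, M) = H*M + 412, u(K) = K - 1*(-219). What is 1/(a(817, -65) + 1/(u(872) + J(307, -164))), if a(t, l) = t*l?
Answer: -48845/2593913726 ≈ -1.8831e-5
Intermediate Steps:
u(K) = 219 + K (u(K) = K + 219 = 219 + K)
J(H, M) = 412 + H*M
a(t, l) = l*t
1/(a(817, -65) + 1/(u(872) + J(307, -164))) = 1/(-65*817 + 1/((219 + 872) + (412 + 307*(-164)))) = 1/(-53105 + 1/(1091 + (412 - 50348))) = 1/(-53105 + 1/(1091 - 49936)) = 1/(-53105 + 1/(-48845)) = 1/(-53105 - 1/48845) = 1/(-2593913726/48845) = -48845/2593913726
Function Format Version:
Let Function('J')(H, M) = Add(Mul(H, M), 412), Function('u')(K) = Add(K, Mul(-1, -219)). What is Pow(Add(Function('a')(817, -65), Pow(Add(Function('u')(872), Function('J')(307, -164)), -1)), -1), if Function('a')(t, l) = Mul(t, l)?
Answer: Rational(-48845, 2593913726) ≈ -1.8831e-5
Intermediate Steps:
Function('u')(K) = Add(219, K) (Function('u')(K) = Add(K, 219) = Add(219, K))
Function('J')(H, M) = Add(412, Mul(H, M))
Function('a')(t, l) = Mul(l, t)
Pow(Add(Function('a')(817, -65), Pow(Add(Function('u')(872), Function('J')(307, -164)), -1)), -1) = Pow(Add(Mul(-65, 817), Pow(Add(Add(219, 872), Add(412, Mul(307, -164))), -1)), -1) = Pow(Add(-53105, Pow(Add(1091, Add(412, -50348)), -1)), -1) = Pow(Add(-53105, Pow(Add(1091, -49936), -1)), -1) = Pow(Add(-53105, Pow(-48845, -1)), -1) = Pow(Add(-53105, Rational(-1, 48845)), -1) = Pow(Rational(-2593913726, 48845), -1) = Rational(-48845, 2593913726)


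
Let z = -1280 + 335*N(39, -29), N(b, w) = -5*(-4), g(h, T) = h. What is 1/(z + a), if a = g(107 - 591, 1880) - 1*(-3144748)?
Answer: 1/3149684 ≈ 3.1749e-7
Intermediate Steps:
N(b, w) = 20
a = 3144264 (a = (107 - 591) - 1*(-3144748) = -484 + 3144748 = 3144264)
z = 5420 (z = -1280 + 335*20 = -1280 + 6700 = 5420)
1/(z + a) = 1/(5420 + 3144264) = 1/3149684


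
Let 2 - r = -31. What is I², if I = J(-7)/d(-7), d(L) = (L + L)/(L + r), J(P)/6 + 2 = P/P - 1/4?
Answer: 38025/196 ≈ 194.01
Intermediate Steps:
r = 33 (r = 2 - 1*(-31) = 2 + 31 = 33)
J(P) = -15/2 (J(P) = -12 + 6*(P/P - 1/4) = -12 + 6*(1 - 1*¼) = -12 + 6*(1 - ¼) = -12 + 6*(¾) = -12 + 9/2 = -15/2)
d(L) = 2*L/(33 + L) (d(L) = (L + L)/(L + 33) = (2*L)/(33 + L) = 2*L/(33 + L))
I = 195/14 (I = -15/(2*(2*(-7)/(33 - 7))) = -15/(2*(2*(-7)/26)) = -15/(2*(2*(-7)*(1/26))) = -15/(2*(-7/13)) = -15/2*(-13/7) = 195/14 ≈ 13.929)
I² = (195/14)² = 38025/196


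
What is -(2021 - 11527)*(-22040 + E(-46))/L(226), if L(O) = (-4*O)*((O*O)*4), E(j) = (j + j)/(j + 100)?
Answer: 1414316939/1246663008 ≈ 1.1345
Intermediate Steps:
E(j) = 2*j/(100 + j) (E(j) = (2*j)/(100 + j) = 2*j/(100 + j))
L(O) = -16*O³ (L(O) = (-4*O)*(O²*4) = (-4*O)*(4*O²) = -16*O³)
-(2021 - 11527)*(-22040 + E(-46))/L(226) = -(2021 - 11527)*(-22040 + 2*(-46)/(100 - 46))/((-16*226³)) = -(-9506*(-22040 + 2*(-46)/54))/((-16*11543176)) = -(-9506*(-22040 + 2*(-46)*(1/54)))/(-184690816) = -(-9506*(-22040 - 46/27))*(-1)/184690816 = -(-9506*(-595126/27))*(-1)/184690816 = -5657267756*(-1)/(27*184690816) = -1*(-1414316939/1246663008) = 1414316939/1246663008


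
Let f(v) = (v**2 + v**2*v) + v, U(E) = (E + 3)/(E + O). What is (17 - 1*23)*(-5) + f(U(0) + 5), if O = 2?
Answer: 2827/8 ≈ 353.38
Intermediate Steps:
U(E) = (3 + E)/(2 + E) (U(E) = (E + 3)/(E + 2) = (3 + E)/(2 + E))
f(v) = v + v**2 + v**3 (f(v) = (v**2 + v**3) + v = v + v**2 + v**3)
(17 - 1*23)*(-5) + f(U(0) + 5) = (17 - 1*23)*(-5) + ((3 + 0)/(2 + 0) + 5)*(1 + ((3 + 0)/(2 + 0) + 5) + ((3 + 0)/(2 + 0) + 5)**2) = (17 - 23)*(-5) + (3/2 + 5)*(1 + (3/2 + 5) + (3/2 + 5)**2) = -6*(-5) + ((1/2)*3 + 5)*(1 + ((1/2)*3 + 5) + ((1/2)*3 + 5)**2) = 30 + (3/2 + 5)*(1 + (3/2 + 5) + (3/2 + 5)**2) = 30 + 13*(1 + 13/2 + (13/2)**2)/2 = 30 + 13*(1 + 13/2 + 169/4)/2 = 30 + (13/2)*(199/4) = 30 + 2587/8 = 2827/8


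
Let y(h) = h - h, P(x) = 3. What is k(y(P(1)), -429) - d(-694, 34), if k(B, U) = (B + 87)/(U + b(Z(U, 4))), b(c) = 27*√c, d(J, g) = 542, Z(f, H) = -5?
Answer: -11307015/20854 - 261*I*√5/20854 ≈ -542.2 - 0.027986*I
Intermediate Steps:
y(h) = 0
k(B, U) = (87 + B)/(U + 27*I*√5) (k(B, U) = (B + 87)/(U + 27*√(-5)) = (87 + B)/(U + 27*(I*√5)) = (87 + B)/(U + 27*I*√5))
k(y(P(1)), -429) - d(-694, 34) = (87 + 0)/(-429 + 27*I*√5) - 1*542 = 87/(-429 + 27*I*√5) - 542 = -542 + 87/(-429 + 27*I*√5)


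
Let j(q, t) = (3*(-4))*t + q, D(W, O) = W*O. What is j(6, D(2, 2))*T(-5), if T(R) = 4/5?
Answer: -168/5 ≈ -33.600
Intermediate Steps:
D(W, O) = O*W
j(q, t) = q - 12*t (j(q, t) = -12*t + q = q - 12*t)
T(R) = ⅘ (T(R) = 4*(⅕) = ⅘)
j(6, D(2, 2))*T(-5) = (6 - 24*2)*(⅘) = (6 - 12*4)*(⅘) = (6 - 48)*(⅘) = -42*⅘ = -168/5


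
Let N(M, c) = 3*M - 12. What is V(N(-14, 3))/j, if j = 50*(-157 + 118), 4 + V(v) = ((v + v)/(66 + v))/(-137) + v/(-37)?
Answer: 193/152070 ≈ 0.0012692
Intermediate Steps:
N(M, c) = -12 + 3*M
V(v) = -4 - v/37 - 2*v/(137*(66 + v)) (V(v) = -4 + (((v + v)/(66 + v))/(-137) + v/(-37)) = -4 + (((2*v)/(66 + v))*(-1/137) + v*(-1/37)) = -4 + ((2*v/(66 + v))*(-1/137) - v/37) = -4 + (-2*v/(137*(66 + v)) - v/37) = -4 + (-v/37 - 2*v/(137*(66 + v))) = -4 - v/37 - 2*v/(137*(66 + v)))
j = -1950 (j = 50*(-39) = -1950)
V(N(-14, 3))/j = ((-1338216 - 29392*(-12 + 3*(-14)) - 137*(-12 + 3*(-14))²)/(5069*(66 + (-12 + 3*(-14)))))/(-1950) = ((-1338216 - 29392*(-12 - 42) - 137*(-12 - 42)²)/(5069*(66 + (-12 - 42))))*(-1/1950) = ((-1338216 - 29392*(-54) - 137*(-54)²)/(5069*(66 - 54)))*(-1/1950) = ((1/5069)*(-1338216 + 1587168 - 137*2916)/12)*(-1/1950) = ((1/5069)*(1/12)*(-1338216 + 1587168 - 399492))*(-1/1950) = ((1/5069)*(1/12)*(-150540))*(-1/1950) = -12545/5069*(-1/1950) = 193/152070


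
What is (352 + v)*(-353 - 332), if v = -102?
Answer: -171250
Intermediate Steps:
(352 + v)*(-353 - 332) = (352 - 102)*(-353 - 332) = 250*(-685) = -171250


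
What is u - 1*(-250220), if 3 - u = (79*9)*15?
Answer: 239558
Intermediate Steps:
u = -10662 (u = 3 - 79*9*15 = 3 - 711*15 = 3 - 1*10665 = 3 - 10665 = -10662)
u - 1*(-250220) = -10662 - 1*(-250220) = -10662 + 250220 = 239558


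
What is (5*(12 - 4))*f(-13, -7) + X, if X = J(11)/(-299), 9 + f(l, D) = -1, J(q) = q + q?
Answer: -119622/299 ≈ -400.07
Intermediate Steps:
J(q) = 2*q
f(l, D) = -10 (f(l, D) = -9 - 1 = -10)
X = -22/299 (X = (2*11)/(-299) = 22*(-1/299) = -22/299 ≈ -0.073579)
(5*(12 - 4))*f(-13, -7) + X = (5*(12 - 4))*(-10) - 22/299 = (5*8)*(-10) - 22/299 = 40*(-10) - 22/299 = -400 - 22/299 = -119622/299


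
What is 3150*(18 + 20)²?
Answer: 4548600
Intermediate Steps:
3150*(18 + 20)² = 3150*38² = 3150*1444 = 4548600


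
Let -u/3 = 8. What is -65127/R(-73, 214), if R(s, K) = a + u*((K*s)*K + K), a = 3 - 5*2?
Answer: -65127/80229449 ≈ -0.00081176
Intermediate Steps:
u = -24 (u = -3*8 = -24)
a = -7 (a = 3 - 10 = -7)
R(s, K) = -7 - 24*K - 24*s*K² (R(s, K) = -7 - 24*((K*s)*K + K) = -7 - 24*(s*K² + K) = -7 - 24*(K + s*K²) = -7 + (-24*K - 24*s*K²) = -7 - 24*K - 24*s*K²)
-65127/R(-73, 214) = -65127/(-7 - 24*214 - 24*(-73)*214²) = -65127/(-7 - 5136 - 24*(-73)*45796) = -65127/(-7 - 5136 + 80234592) = -65127/80229449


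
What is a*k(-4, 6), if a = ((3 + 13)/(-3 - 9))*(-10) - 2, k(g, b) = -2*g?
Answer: 272/3 ≈ 90.667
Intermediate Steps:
a = 34/3 (a = (16/(-12))*(-10) - 2 = (16*(-1/12))*(-10) - 2 = -4/3*(-10) - 2 = 40/3 - 2 = 34/3 ≈ 11.333)
a*k(-4, 6) = 34*(-2*(-4))/3 = (34/3)*8 = 272/3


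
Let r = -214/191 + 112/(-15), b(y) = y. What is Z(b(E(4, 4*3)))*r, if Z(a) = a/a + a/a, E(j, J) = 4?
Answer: -49204/2865 ≈ -17.174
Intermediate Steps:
Z(a) = 2 (Z(a) = 1 + 1 = 2)
r = -24602/2865 (r = -214*1/191 + 112*(-1/15) = -214/191 - 112/15 = -24602/2865 ≈ -8.5871)
Z(b(E(4, 4*3)))*r = 2*(-24602/2865) = -49204/2865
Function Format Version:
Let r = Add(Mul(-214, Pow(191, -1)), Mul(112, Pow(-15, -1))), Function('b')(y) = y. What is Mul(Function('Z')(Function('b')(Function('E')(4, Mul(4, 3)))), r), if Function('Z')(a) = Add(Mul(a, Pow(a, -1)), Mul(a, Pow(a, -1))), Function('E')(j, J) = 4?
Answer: Rational(-49204, 2865) ≈ -17.174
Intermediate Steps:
Function('Z')(a) = 2 (Function('Z')(a) = Add(1, 1) = 2)
r = Rational(-24602, 2865) (r = Add(Mul(-214, Rational(1, 191)), Mul(112, Rational(-1, 15))) = Add(Rational(-214, 191), Rational(-112, 15)) = Rational(-24602, 2865) ≈ -8.5871)
Mul(Function('Z')(Function('b')(Function('E')(4, Mul(4, 3)))), r) = Mul(2, Rational(-24602, 2865)) = Rational(-49204, 2865)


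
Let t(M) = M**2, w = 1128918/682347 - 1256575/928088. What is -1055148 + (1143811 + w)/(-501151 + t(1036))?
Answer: -8495727896817688262369/8051708379770216 ≈ -1.0551e+6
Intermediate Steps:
w = 63438355753/211092687512 (w = 1128918*(1/682347) - 1256575*1/928088 = 376306/227449 - 1256575/928088 = 63438355753/211092687512 ≈ 0.30052)
-1055148 + (1143811 + w)/(-501151 + t(1036)) = -1055148 + (1143811 + 63438355753/211092687512)/(-501151 + 1036**2) = -1055148 + 241450201434143985/(211092687512*(-501151 + 1073296)) = -1055148 + (241450201434143985/211092687512)/572145 = -1055148 + (241450201434143985/211092687512)*(1/572145) = -1055148 + 16096680095609599/8051708379770216 = -8495727896817688262369/8051708379770216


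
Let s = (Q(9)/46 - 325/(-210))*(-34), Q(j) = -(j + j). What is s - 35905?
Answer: -17361104/483 ≈ -35944.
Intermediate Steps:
Q(j) = -2*j
s = -18989/483 (s = (-2*9/46 - 325/(-210))*(-34) = (-18*1/46 - 325*(-1/210))*(-34) = (-9/23 + 65/42)*(-34) = (1117/966)*(-34) = -18989/483 ≈ -39.315)
s - 35905 = -18989/483 - 35905 = -17361104/483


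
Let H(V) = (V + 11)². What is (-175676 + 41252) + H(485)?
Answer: 111592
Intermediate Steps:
H(V) = (11 + V)²
(-175676 + 41252) + H(485) = (-175676 + 41252) + (11 + 485)² = -134424 + 496² = -134424 + 246016 = 111592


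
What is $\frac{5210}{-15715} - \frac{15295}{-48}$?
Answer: $\frac{48022169}{150864} \approx 318.31$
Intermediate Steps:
$\frac{5210}{-15715} - \frac{15295}{-48} = 5210 \left(- \frac{1}{15715}\right) - - \frac{15295}{48} = - \frac{1042}{3143} + \frac{15295}{48} = \frac{48022169}{150864}$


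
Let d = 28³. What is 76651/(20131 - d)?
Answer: -76651/1821 ≈ -42.093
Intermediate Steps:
d = 21952
76651/(20131 - d) = 76651/(20131 - 1*21952) = 76651/(20131 - 21952) = 76651/(-1821) = 76651*(-1/1821) = -76651/1821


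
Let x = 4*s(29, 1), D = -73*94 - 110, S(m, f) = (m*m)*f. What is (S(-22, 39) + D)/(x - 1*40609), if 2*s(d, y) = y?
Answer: -11904/40607 ≈ -0.29315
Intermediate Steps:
s(d, y) = y/2
S(m, f) = f*m**2 (S(m, f) = m**2*f = f*m**2)
D = -6972 (D = -6862 - 110 = -6972)
x = 2 (x = 4*((1/2)*1) = 4*(1/2) = 2)
(S(-22, 39) + D)/(x - 1*40609) = (39*(-22)**2 - 6972)/(2 - 1*40609) = (39*484 - 6972)/(2 - 40609) = (18876 - 6972)/(-40607) = 11904*(-1/40607) = -11904/40607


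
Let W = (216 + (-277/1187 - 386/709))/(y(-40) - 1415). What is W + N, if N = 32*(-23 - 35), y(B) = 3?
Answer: -2205694131129/1188315196 ≈ -1856.2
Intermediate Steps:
W = -181127353/1188315196 (W = (216 + (-277/1187 - 386/709))/(3 - 1415) = (216 + (-277*1/1187 - 386*1/709))/(-1412) = (216 + (-277/1187 - 386/709))*(-1/1412) = (216 - 654575/841583)*(-1/1412) = (181127353/841583)*(-1/1412) = -181127353/1188315196 ≈ -0.15242)
N = -1856 (N = 32*(-58) = -1856)
W + N = -181127353/1188315196 - 1856 = -2205694131129/1188315196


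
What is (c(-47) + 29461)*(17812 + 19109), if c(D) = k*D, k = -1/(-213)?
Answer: 77228221822/71 ≈ 1.0877e+9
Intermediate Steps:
k = 1/213 (k = -1*(-1/213) = 1/213 ≈ 0.0046948)
c(D) = D/213
(c(-47) + 29461)*(17812 + 19109) = ((1/213)*(-47) + 29461)*(17812 + 19109) = (-47/213 + 29461)*36921 = (6275146/213)*36921 = 77228221822/71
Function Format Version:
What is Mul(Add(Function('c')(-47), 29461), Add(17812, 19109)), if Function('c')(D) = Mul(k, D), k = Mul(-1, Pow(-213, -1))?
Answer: Rational(77228221822, 71) ≈ 1.0877e+9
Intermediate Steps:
k = Rational(1, 213) (k = Mul(-1, Rational(-1, 213)) = Rational(1, 213) ≈ 0.0046948)
Function('c')(D) = Mul(Rational(1, 213), D)
Mul(Add(Function('c')(-47), 29461), Add(17812, 19109)) = Mul(Add(Mul(Rational(1, 213), -47), 29461), Add(17812, 19109)) = Mul(Add(Rational(-47, 213), 29461), 36921) = Mul(Rational(6275146, 213), 36921) = Rational(77228221822, 71)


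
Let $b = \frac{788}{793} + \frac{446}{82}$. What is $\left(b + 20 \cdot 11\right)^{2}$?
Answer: $\frac{54199147068049}{1057095169} \approx 51272.0$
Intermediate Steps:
$b = \frac{209147}{32513}$ ($b = 788 \cdot \frac{1}{793} + 446 \cdot \frac{1}{82} = \frac{788}{793} + \frac{223}{41} = \frac{209147}{32513} \approx 6.4327$)
$\left(b + 20 \cdot 11\right)^{2} = \left(\frac{209147}{32513} + 20 \cdot 11\right)^{2} = \left(\frac{209147}{32513} + 220\right)^{2} = \left(\frac{7362007}{32513}\right)^{2} = \frac{54199147068049}{1057095169}$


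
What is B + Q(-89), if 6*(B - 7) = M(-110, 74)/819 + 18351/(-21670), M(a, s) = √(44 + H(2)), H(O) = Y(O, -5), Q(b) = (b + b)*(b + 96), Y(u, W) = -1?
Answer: -53704377/43340 + √43/4914 ≈ -1239.1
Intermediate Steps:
Q(b) = 2*b*(96 + b) (Q(b) = (2*b)*(96 + b) = 2*b*(96 + b))
H(O) = -1
M(a, s) = √43 (M(a, s) = √(44 - 1) = √43)
B = 297263/43340 + √43/4914 (B = 7 + (√43/819 + 18351/(-21670))/6 = 7 + (√43*(1/819) + 18351*(-1/21670))/6 = 7 + (√43/819 - 18351/21670)/6 = 7 + (-18351/21670 + √43/819)/6 = 7 + (-6117/43340 + √43/4914) = 297263/43340 + √43/4914 ≈ 6.8602)
B + Q(-89) = (297263/43340 + √43/4914) + 2*(-89)*(96 - 89) = (297263/43340 + √43/4914) + 2*(-89)*7 = (297263/43340 + √43/4914) - 1246 = -53704377/43340 + √43/4914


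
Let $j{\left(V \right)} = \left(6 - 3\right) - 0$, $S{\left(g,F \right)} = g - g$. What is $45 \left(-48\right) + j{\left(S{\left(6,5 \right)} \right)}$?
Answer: $-2157$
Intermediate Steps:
$S{\left(g,F \right)} = 0$
$j{\left(V \right)} = 3$ ($j{\left(V \right)} = 3 + 0 = 3$)
$45 \left(-48\right) + j{\left(S{\left(6,5 \right)} \right)} = 45 \left(-48\right) + 3 = -2160 + 3 = -2157$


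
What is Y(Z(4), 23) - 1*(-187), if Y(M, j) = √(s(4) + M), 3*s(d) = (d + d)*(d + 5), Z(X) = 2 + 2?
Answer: 187 + 2*√7 ≈ 192.29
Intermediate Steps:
Z(X) = 4
s(d) = 2*d*(5 + d)/3 (s(d) = ((d + d)*(d + 5))/3 = ((2*d)*(5 + d))/3 = (2*d*(5 + d))/3 = 2*d*(5 + d)/3)
Y(M, j) = √(24 + M) (Y(M, j) = √((⅔)*4*(5 + 4) + M) = √((⅔)*4*9 + M) = √(24 + M))
Y(Z(4), 23) - 1*(-187) = √(24 + 4) - 1*(-187) = √28 + 187 = 2*√7 + 187 = 187 + 2*√7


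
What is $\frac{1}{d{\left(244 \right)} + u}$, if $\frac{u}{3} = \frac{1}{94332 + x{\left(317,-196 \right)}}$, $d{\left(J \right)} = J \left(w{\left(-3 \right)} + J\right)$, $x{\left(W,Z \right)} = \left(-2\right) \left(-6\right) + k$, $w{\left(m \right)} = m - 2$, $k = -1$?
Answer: $\frac{94343}{5501706391} \approx 1.7148 \cdot 10^{-5}$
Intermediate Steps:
$w{\left(m \right)} = -2 + m$ ($w{\left(m \right)} = m - 2 = -2 + m$)
$x{\left(W,Z \right)} = 11$ ($x{\left(W,Z \right)} = \left(-2\right) \left(-6\right) - 1 = 12 - 1 = 11$)
$d{\left(J \right)} = J \left(-5 + J\right)$ ($d{\left(J \right)} = J \left(\left(-2 - 3\right) + J\right) = J \left(-5 + J\right)$)
$u = \frac{3}{94343}$ ($u = \frac{3}{94332 + 11} = \frac{3}{94343} \approx 3.1799 \cdot 10^{-5}$)
$\frac{1}{d{\left(244 \right)} + u} = \frac{1}{244 \left(-5 + 244\right) + \frac{3}{94343}} = \frac{1}{244 \cdot 239 + \frac{3}{94343}} = \frac{1}{58316 + \frac{3}{94343}} = \frac{1}{\frac{5501706391}{94343}} = \frac{94343}{5501706391}$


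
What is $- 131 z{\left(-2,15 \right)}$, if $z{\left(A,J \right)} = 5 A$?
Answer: $1310$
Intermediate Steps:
$- 131 z{\left(-2,15 \right)} = - 131 \cdot 5 \left(-2\right) = \left(-131\right) \left(-10\right) = 1310$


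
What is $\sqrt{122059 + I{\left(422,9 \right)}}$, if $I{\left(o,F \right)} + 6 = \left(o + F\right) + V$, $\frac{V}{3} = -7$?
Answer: $3 \sqrt{13607} \approx 349.95$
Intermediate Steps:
$V = -21$ ($V = 3 \left(-7\right) = -21$)
$I{\left(o,F \right)} = -27 + F + o$ ($I{\left(o,F \right)} = -6 - \left(21 - F - o\right) = -6 + \left(-21 + F + o\right) = -27 + F + o$)
$\sqrt{122059 + I{\left(422,9 \right)}} = \sqrt{122059 + \left(-27 + 9 + 422\right)} = \sqrt{122059 + 404} = \sqrt{122463} = 3 \sqrt{13607}$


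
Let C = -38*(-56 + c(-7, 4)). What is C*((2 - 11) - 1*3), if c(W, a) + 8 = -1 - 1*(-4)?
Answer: -27816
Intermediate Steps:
c(W, a) = -5 (c(W, a) = -8 + (-1 - 1*(-4)) = -8 + (-1 + 4) = -8 + 3 = -5)
C = 2318 (C = -38*(-56 - 5) = -38*(-61) = 2318)
C*((2 - 11) - 1*3) = 2318*((2 - 11) - 1*3) = 2318*(-9 - 3) = 2318*(-12) = -27816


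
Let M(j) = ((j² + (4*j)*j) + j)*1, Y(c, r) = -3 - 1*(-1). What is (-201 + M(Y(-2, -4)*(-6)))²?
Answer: 281961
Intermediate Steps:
Y(c, r) = -2 (Y(c, r) = -3 + 1 = -2)
M(j) = j + 5*j² (M(j) = ((j² + 4*j²) + j)*1 = (5*j² + j)*1 = (j + 5*j²)*1 = j + 5*j²)
(-201 + M(Y(-2, -4)*(-6)))² = (-201 + (-2*(-6))*(1 + 5*(-2*(-6))))² = (-201 + 12*(1 + 5*12))² = (-201 + 12*(1 + 60))² = (-201 + 12*61)² = (-201 + 732)² = 531² = 281961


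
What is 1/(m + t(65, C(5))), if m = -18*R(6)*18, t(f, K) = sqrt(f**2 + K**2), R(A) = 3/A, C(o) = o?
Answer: -81/10997 - 5*sqrt(170)/21994 ≈ -0.010330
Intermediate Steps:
t(f, K) = sqrt(K**2 + f**2)
m = -162 (m = -54/6*18 = -18*1/2*18 = -9*18 = -162)
1/(m + t(65, C(5))) = 1/(-162 + sqrt(5**2 + 65**2)) = 1/(-162 + sqrt(25 + 4225)) = 1/(-162 + sqrt(4250)) = 1/(-162 + 5*sqrt(170))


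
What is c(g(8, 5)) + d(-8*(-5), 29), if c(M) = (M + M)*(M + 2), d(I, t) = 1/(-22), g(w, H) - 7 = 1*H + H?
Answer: 14211/22 ≈ 645.95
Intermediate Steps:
g(w, H) = 7 + 2*H (g(w, H) = 7 + (1*H + H) = 7 + (H + H) = 7 + 2*H)
d(I, t) = -1/22
c(M) = 2*M*(2 + M) (c(M) = (2*M)*(2 + M) = 2*M*(2 + M))
c(g(8, 5)) + d(-8*(-5), 29) = 2*(7 + 2*5)*(2 + (7 + 2*5)) - 1/22 = 2*(7 + 10)*(2 + (7 + 10)) - 1/22 = 2*17*(2 + 17) - 1/22 = 2*17*19 - 1/22 = 646 - 1/22 = 14211/22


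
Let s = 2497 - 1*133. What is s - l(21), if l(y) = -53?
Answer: 2417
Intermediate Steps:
s = 2364 (s = 2497 - 133 = 2364)
s - l(21) = 2364 - 1*(-53) = 2364 + 53 = 2417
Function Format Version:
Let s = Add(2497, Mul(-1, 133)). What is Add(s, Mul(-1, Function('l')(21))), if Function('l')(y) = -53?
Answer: 2417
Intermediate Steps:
s = 2364 (s = Add(2497, -133) = 2364)
Add(s, Mul(-1, Function('l')(21))) = Add(2364, Mul(-1, -53)) = Add(2364, 53) = 2417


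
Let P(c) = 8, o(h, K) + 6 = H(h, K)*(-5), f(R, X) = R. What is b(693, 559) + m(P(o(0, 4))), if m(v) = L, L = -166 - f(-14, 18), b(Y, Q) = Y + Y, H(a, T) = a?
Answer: 1234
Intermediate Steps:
o(h, K) = -6 - 5*h (o(h, K) = -6 + h*(-5) = -6 - 5*h)
b(Y, Q) = 2*Y
L = -152 (L = -166 - 1*(-14) = -166 + 14 = -152)
m(v) = -152
b(693, 559) + m(P(o(0, 4))) = 2*693 - 152 = 1386 - 152 = 1234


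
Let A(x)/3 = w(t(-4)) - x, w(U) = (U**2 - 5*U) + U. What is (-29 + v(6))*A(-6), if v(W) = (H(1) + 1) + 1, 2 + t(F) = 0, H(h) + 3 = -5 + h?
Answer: -1836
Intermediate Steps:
H(h) = -8 + h (H(h) = -3 + (-5 + h) = -8 + h)
t(F) = -2 (t(F) = -2 + 0 = -2)
v(W) = -5 (v(W) = ((-8 + 1) + 1) + 1 = (-7 + 1) + 1 = -6 + 1 = -5)
w(U) = U**2 - 4*U
A(x) = 36 - 3*x (A(x) = 3*(-2*(-4 - 2) - x) = 3*(-2*(-6) - x) = 3*(12 - x) = 36 - 3*x)
(-29 + v(6))*A(-6) = (-29 - 5)*(36 - 3*(-6)) = -34*(36 + 18) = -34*54 = -1836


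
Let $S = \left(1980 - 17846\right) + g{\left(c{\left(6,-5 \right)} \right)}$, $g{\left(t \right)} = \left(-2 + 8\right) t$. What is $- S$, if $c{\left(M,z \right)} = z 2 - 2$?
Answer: $15938$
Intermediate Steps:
$c{\left(M,z \right)} = -2 + 2 z$ ($c{\left(M,z \right)} = 2 z - 2 = -2 + 2 z$)
$g{\left(t \right)} = 6 t$
$S = -15938$ ($S = \left(1980 - 17846\right) + 6 \left(-2 + 2 \left(-5\right)\right) = -15866 + 6 \left(-2 - 10\right) = -15866 + 6 \left(-12\right) = -15866 - 72 = -15938$)
$- S = \left(-1\right) \left(-15938\right) = 15938$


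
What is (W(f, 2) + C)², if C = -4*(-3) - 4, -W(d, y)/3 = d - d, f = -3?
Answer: 64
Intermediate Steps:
W(d, y) = 0 (W(d, y) = -3*(d - d) = -3*0 = 0)
C = 8 (C = 12 - 4 = 8)
(W(f, 2) + C)² = (0 + 8)² = 8² = 64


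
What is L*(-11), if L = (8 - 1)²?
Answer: -539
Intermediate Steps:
L = 49 (L = 7² = 49)
L*(-11) = 49*(-11) = -539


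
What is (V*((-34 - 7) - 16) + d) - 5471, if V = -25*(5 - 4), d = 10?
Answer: -4036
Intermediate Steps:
V = -25 (V = -25*1 = -25)
(V*((-34 - 7) - 16) + d) - 5471 = (-25*((-34 - 7) - 16) + 10) - 5471 = (-25*(-41 - 16) + 10) - 5471 = (-25*(-57) + 10) - 5471 = (1425 + 10) - 5471 = 1435 - 5471 = -4036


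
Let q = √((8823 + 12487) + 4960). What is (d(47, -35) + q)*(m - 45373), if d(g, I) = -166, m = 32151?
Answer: 2194852 - 13222*√26270 ≈ 51827.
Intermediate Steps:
q = √26270 (q = √(21310 + 4960) = √26270 ≈ 162.08)
(d(47, -35) + q)*(m - 45373) = (-166 + √26270)*(32151 - 45373) = (-166 + √26270)*(-13222) = 2194852 - 13222*√26270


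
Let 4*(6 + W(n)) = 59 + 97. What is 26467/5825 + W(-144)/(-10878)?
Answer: 95905267/21121450 ≈ 4.5407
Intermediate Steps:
W(n) = 33 (W(n) = -6 + (59 + 97)/4 = -6 + (1/4)*156 = -6 + 39 = 33)
26467/5825 + W(-144)/(-10878) = 26467/5825 + 33/(-10878) = 26467*(1/5825) + 33*(-1/10878) = 26467/5825 - 11/3626 = 95905267/21121450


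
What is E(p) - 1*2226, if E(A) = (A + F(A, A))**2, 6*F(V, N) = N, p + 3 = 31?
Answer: -10430/9 ≈ -1158.9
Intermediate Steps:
p = 28 (p = -3 + 31 = 28)
F(V, N) = N/6
E(A) = 49*A**2/36 (E(A) = (A + A/6)**2 = (7*A/6)**2 = 49*A**2/36)
E(p) - 1*2226 = (49/36)*28**2 - 1*2226 = (49/36)*784 - 2226 = 9604/9 - 2226 = -10430/9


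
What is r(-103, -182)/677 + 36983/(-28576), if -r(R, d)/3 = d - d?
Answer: -36983/28576 ≈ -1.2942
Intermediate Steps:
r(R, d) = 0 (r(R, d) = -3*(d - d) = -3*0 = 0)
r(-103, -182)/677 + 36983/(-28576) = 0/677 + 36983/(-28576) = 0*(1/677) + 36983*(-1/28576) = 0 - 36983/28576 = -36983/28576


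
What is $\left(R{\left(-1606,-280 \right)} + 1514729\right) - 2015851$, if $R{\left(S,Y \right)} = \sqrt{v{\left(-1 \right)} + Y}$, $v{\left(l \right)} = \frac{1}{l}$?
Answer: $-501122 + i \sqrt{281} \approx -5.0112 \cdot 10^{5} + 16.763 i$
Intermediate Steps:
$R{\left(S,Y \right)} = \sqrt{-1 + Y}$ ($R{\left(S,Y \right)} = \sqrt{\frac{1}{-1} + Y} = \sqrt{-1 + Y}$)
$\left(R{\left(-1606,-280 \right)} + 1514729\right) - 2015851 = \left(\sqrt{-1 - 280} + 1514729\right) - 2015851 = \left(\sqrt{-281} + 1514729\right) - 2015851 = \left(i \sqrt{281} + 1514729\right) - 2015851 = \left(1514729 + i \sqrt{281}\right) - 2015851 = -501122 + i \sqrt{281}$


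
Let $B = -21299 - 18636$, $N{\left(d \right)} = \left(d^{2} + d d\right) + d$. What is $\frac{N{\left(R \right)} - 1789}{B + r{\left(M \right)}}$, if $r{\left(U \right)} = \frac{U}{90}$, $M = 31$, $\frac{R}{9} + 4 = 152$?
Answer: $- \frac{319319190}{3594119} \approx -88.845$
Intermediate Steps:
$R = 1332$ ($R = -36 + 9 \cdot 152 = -36 + 1368 = 1332$)
$N{\left(d \right)} = d + 2 d^{2}$ ($N{\left(d \right)} = \left(d^{2} + d^{2}\right) + d = 2 d^{2} + d = d + 2 d^{2}$)
$r{\left(U \right)} = \frac{U}{90}$ ($r{\left(U \right)} = U \frac{1}{90} = \frac{U}{90}$)
$B = -39935$
$\frac{N{\left(R \right)} - 1789}{B + r{\left(M \right)}} = \frac{1332 \left(1 + 2 \cdot 1332\right) - 1789}{-39935 + \frac{1}{90} \cdot 31} = \frac{1332 \left(1 + 2664\right) + \left(-17330 + 15541\right)}{-39935 + \frac{31}{90}} = \frac{1332 \cdot 2665 - 1789}{- \frac{3594119}{90}} = \left(3549780 - 1789\right) \left(- \frac{90}{3594119}\right) = 3547991 \left(- \frac{90}{3594119}\right) = - \frac{319319190}{3594119}$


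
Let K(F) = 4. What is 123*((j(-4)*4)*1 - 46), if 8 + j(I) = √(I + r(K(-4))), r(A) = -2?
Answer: -9594 + 492*I*√6 ≈ -9594.0 + 1205.1*I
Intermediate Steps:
j(I) = -8 + √(-2 + I) (j(I) = -8 + √(I - 2) = -8 + √(-2 + I))
123*((j(-4)*4)*1 - 46) = 123*(((-8 + √(-2 - 4))*4)*1 - 46) = 123*(((-8 + √(-6))*4)*1 - 46) = 123*(((-8 + I*√6)*4)*1 - 46) = 123*((-32 + 4*I*√6)*1 - 46) = 123*((-32 + 4*I*√6) - 46) = 123*(-78 + 4*I*√6) = -9594 + 492*I*√6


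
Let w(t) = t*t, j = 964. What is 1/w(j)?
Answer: 1/929296 ≈ 1.0761e-6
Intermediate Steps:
w(t) = t²
1/w(j) = 1/(964²) = 1/929296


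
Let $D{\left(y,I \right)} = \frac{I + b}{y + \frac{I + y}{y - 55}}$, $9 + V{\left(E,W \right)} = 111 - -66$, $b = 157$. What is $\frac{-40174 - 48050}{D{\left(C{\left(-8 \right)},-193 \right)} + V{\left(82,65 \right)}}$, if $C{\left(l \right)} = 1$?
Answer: $- \frac{301432}{547} \approx -551.06$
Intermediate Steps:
$V{\left(E,W \right)} = 168$ ($V{\left(E,W \right)} = -9 + \left(111 - -66\right) = -9 + \left(111 + 66\right) = -9 + 177 = 168$)
$D{\left(y,I \right)} = \frac{157 + I}{y + \frac{I + y}{-55 + y}}$ ($D{\left(y,I \right)} = \frac{I + 157}{y + \frac{I + y}{y - 55}} = \frac{157 + I}{y + \frac{I + y}{-55 + y}}$)
$\frac{-40174 - 48050}{D{\left(C{\left(-8 \right)},-193 \right)} + V{\left(82,65 \right)}} = \frac{-40174 - 48050}{\frac{-8635 - -10615 + 157 \cdot 1 - 193}{-193 + 1^{2} - 54} + 168} = - \frac{88224}{\frac{-8635 + 10615 + 157 - 193}{-193 + 1 - 54} + 168} = - \frac{88224}{\frac{1}{-246} \cdot 1944 + 168} = - \frac{88224}{\left(- \frac{1}{246}\right) 1944 + 168} = - \frac{88224}{- \frac{324}{41} + 168} = - \frac{88224}{\frac{6564}{41}} = \left(-88224\right) \frac{41}{6564} = - \frac{301432}{547}$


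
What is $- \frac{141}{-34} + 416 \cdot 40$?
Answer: $\frac{565901}{34} \approx 16644.0$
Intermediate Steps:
$- \frac{141}{-34} + 416 \cdot 40 = \left(-141\right) \left(- \frac{1}{34}\right) + 16640 = \frac{141}{34} + 16640 = \frac{565901}{34}$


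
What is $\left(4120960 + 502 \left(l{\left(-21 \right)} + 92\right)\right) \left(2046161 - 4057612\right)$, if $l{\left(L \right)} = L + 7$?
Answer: $-8367869488316$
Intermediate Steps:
$l{\left(L \right)} = 7 + L$
$\left(4120960 + 502 \left(l{\left(-21 \right)} + 92\right)\right) \left(2046161 - 4057612\right) = \left(4120960 + 502 \left(\left(7 - 21\right) + 92\right)\right) \left(2046161 - 4057612\right) = \left(4120960 + 502 \left(-14 + 92\right)\right) \left(-2011451\right) = \left(4120960 + 502 \cdot 78\right) \left(-2011451\right) = \left(4120960 + 39156\right) \left(-2011451\right) = 4160116 \left(-2011451\right) = -8367869488316$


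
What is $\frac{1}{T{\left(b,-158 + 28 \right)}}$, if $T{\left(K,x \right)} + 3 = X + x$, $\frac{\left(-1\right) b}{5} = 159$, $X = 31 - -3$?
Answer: $- \frac{1}{99} \approx -0.010101$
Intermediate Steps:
$X = 34$ ($X = 31 + 3 = 34$)
$b = -795$ ($b = \left(-5\right) 159 = -795$)
$T{\left(K,x \right)} = 31 + x$ ($T{\left(K,x \right)} = -3 + \left(34 + x\right) = 31 + x$)
$\frac{1}{T{\left(b,-158 + 28 \right)}} = \frac{1}{31 + \left(-158 + 28\right)} = \frac{1}{31 - 130} = \frac{1}{-99} = - \frac{1}{99}$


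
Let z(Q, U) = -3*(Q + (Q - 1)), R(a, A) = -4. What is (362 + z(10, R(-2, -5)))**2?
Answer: 93025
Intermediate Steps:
z(Q, U) = 3 - 6*Q (z(Q, U) = -3*(Q + (-1 + Q)) = -3*(-1 + 2*Q) = 3 - 6*Q)
(362 + z(10, R(-2, -5)))**2 = (362 + (3 - 6*10))**2 = (362 + (3 - 60))**2 = (362 - 57)**2 = 305**2 = 93025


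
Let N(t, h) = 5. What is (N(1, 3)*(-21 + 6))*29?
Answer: -2175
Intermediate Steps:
(N(1, 3)*(-21 + 6))*29 = (5*(-21 + 6))*29 = (5*(-15))*29 = -75*29 = -2175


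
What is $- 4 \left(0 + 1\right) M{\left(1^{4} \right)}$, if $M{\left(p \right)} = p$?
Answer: $-4$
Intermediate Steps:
$- 4 \left(0 + 1\right) M{\left(1^{4} \right)} = - 4 \left(0 + 1\right) 1^{4} = \left(-4\right) 1 \cdot 1 = \left(-4\right) 1 = -4$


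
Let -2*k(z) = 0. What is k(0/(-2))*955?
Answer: 0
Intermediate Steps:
k(z) = 0 (k(z) = -½*0 = 0)
k(0/(-2))*955 = 0*955 = 0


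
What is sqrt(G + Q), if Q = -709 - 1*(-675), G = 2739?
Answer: sqrt(2705) ≈ 52.010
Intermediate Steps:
Q = -34 (Q = -709 + 675 = -34)
sqrt(G + Q) = sqrt(2739 - 34) = sqrt(2705)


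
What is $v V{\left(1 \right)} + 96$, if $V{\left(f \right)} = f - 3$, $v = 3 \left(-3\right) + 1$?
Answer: $112$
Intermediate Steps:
$v = -8$ ($v = -9 + 1 = -8$)
$V{\left(f \right)} = -3 + f$ ($V{\left(f \right)} = f - 3 = -3 + f$)
$v V{\left(1 \right)} + 96 = - 8 \left(-3 + 1\right) + 96 = \left(-8\right) \left(-2\right) + 96 = 16 + 96 = 112$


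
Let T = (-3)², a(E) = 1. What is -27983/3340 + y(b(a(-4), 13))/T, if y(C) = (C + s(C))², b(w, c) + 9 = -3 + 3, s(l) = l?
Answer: 92257/3340 ≈ 27.622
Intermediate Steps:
T = 9
b(w, c) = -9 (b(w, c) = -9 + (-3 + 3) = -9 + 0 = -9)
y(C) = 4*C² (y(C) = (C + C)² = (2*C)² = 4*C²)
-27983/3340 + y(b(a(-4), 13))/T = -27983/3340 + (4*(-9)²)/9 = -27983*1/3340 + (4*81)*(⅑) = -27983/3340 + 324*(⅑) = -27983/3340 + 36 = 92257/3340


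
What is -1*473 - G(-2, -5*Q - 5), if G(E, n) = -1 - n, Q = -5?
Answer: -452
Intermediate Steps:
-1*473 - G(-2, -5*Q - 5) = -1*473 - (-1 - (-5*(-5) - 5)) = -473 - (-1 - (25 - 5)) = -473 - (-1 - 1*20) = -473 - (-1 - 20) = -473 - 1*(-21) = -473 + 21 = -452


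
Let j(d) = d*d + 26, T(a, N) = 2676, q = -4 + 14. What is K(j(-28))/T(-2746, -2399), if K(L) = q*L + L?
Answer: 1485/446 ≈ 3.3296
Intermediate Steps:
q = 10
j(d) = 26 + d² (j(d) = d² + 26 = 26 + d²)
K(L) = 11*L (K(L) = 10*L + L = 11*L)
K(j(-28))/T(-2746, -2399) = (11*(26 + (-28)²))/2676 = (11*(26 + 784))*(1/2676) = (11*810)*(1/2676) = 8910*(1/2676) = 1485/446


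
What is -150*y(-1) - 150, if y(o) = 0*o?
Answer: -150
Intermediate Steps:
y(o) = 0
-150*y(-1) - 150 = -150*0 - 150 = 0 - 150 = -150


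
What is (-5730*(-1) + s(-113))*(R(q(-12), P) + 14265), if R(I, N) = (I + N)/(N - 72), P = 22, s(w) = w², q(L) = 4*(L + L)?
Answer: 6597890338/25 ≈ 2.6392e+8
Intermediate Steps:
q(L) = 8*L (q(L) = 4*(2*L) = 8*L)
R(I, N) = (I + N)/(-72 + N)
(-5730*(-1) + s(-113))*(R(q(-12), P) + 14265) = (-5730*(-1) + (-113)²)*((8*(-12) + 22)/(-72 + 22) + 14265) = (5730 + 12769)*((-96 + 22)/(-50) + 14265) = 18499*(-1/50*(-74) + 14265) = 18499*(37/25 + 14265) = 18499*(356662/25) = 6597890338/25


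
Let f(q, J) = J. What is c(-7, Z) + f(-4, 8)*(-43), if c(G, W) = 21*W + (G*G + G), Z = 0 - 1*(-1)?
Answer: -281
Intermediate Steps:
Z = 1 (Z = 0 + 1 = 1)
c(G, W) = G + G² + 21*W (c(G, W) = 21*W + (G² + G) = 21*W + (G + G²) = G + G² + 21*W)
c(-7, Z) + f(-4, 8)*(-43) = (-7 + (-7)² + 21*1) + 8*(-43) = (-7 + 49 + 21) - 344 = 63 - 344 = -281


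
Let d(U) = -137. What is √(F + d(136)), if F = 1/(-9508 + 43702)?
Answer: I*√160184425938/34194 ≈ 11.705*I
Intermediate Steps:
F = 1/34194 ≈ 2.9245e-5
√(F + d(136)) = √(1/34194 - 137) = √(-4684577/34194) = I*√160184425938/34194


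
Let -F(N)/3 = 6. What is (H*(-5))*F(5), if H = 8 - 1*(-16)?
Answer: 2160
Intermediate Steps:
H = 24 (H = 8 + 16 = 24)
F(N) = -18 (F(N) = -3*6 = -18)
(H*(-5))*F(5) = (24*(-5))*(-18) = -120*(-18) = 2160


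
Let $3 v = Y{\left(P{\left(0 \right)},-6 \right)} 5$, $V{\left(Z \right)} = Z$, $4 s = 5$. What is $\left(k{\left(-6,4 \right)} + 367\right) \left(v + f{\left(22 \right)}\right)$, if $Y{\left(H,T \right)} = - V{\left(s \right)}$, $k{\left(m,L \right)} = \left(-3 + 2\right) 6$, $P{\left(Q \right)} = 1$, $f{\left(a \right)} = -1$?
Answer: $- \frac{13357}{12} \approx -1113.1$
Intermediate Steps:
$s = \frac{5}{4}$ ($s = \frac{1}{4} \cdot 5 = \frac{5}{4} \approx 1.25$)
$k{\left(m,L \right)} = -6$ ($k{\left(m,L \right)} = \left(-1\right) 6 = -6$)
$Y{\left(H,T \right)} = - \frac{5}{4}$ ($Y{\left(H,T \right)} = \left(-1\right) \frac{5}{4} = - \frac{5}{4}$)
$v = - \frac{25}{12}$ ($v = \frac{\left(- \frac{5}{4}\right) 5}{3} = \frac{1}{3} \left(- \frac{25}{4}\right) = - \frac{25}{12} \approx -2.0833$)
$\left(k{\left(-6,4 \right)} + 367\right) \left(v + f{\left(22 \right)}\right) = \left(-6 + 367\right) \left(- \frac{25}{12} - 1\right) = 361 \left(- \frac{37}{12}\right) = - \frac{13357}{12}$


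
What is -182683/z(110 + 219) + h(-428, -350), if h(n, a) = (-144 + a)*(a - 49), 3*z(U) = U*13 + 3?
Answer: 843065631/4280 ≈ 1.9698e+5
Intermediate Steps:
z(U) = 1 + 13*U/3 (z(U) = (U*13 + 3)/3 = (13*U + 3)/3 = (3 + 13*U)/3 = 1 + 13*U/3)
h(n, a) = (-144 + a)*(-49 + a)
-182683/z(110 + 219) + h(-428, -350) = -182683/(1 + 13*(110 + 219)/3) + (7056 + (-350)² - 193*(-350)) = -182683/(1 + (13/3)*329) + (7056 + 122500 + 67550) = -182683/(1 + 4277/3) + 197106 = -182683/4280/3 + 197106 = -182683*3/4280 + 197106 = -548049/4280 + 197106 = 843065631/4280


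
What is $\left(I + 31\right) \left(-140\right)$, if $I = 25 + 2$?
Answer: $-8120$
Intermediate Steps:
$I = 27$
$\left(I + 31\right) \left(-140\right) = \left(27 + 31\right) \left(-140\right) = 58 \left(-140\right) = -8120$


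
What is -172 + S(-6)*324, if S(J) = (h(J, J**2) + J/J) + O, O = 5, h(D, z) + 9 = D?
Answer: -3088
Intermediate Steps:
h(D, z) = -9 + D
S(J) = -3 + J (S(J) = ((-9 + J) + J/J) + 5 = ((-9 + J) + 1) + 5 = (-8 + J) + 5 = -3 + J)
-172 + S(-6)*324 = -172 + (-3 - 6)*324 = -172 - 9*324 = -172 - 2916 = -3088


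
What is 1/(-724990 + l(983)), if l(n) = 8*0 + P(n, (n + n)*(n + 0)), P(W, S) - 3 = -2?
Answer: -1/724989 ≈ -1.3793e-6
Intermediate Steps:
P(W, S) = 1 (P(W, S) = 3 - 2 = 1)
l(n) = 1 (l(n) = 8*0 + 1 = 0 + 1 = 1)
1/(-724990 + l(983)) = 1/(-724990 + 1) = 1/(-724989) = -1/724989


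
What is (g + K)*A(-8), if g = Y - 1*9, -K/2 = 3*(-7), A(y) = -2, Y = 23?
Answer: -112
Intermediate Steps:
K = 42 (K = -6*(-7) = -2*(-21) = 42)
g = 14 (g = 23 - 1*9 = 23 - 9 = 14)
(g + K)*A(-8) = (14 + 42)*(-2) = 56*(-2) = -112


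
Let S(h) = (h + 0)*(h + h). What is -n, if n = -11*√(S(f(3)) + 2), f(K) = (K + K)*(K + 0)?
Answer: 55*√26 ≈ 280.45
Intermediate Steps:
f(K) = 2*K² (f(K) = (2*K)*K = 2*K²)
S(h) = 2*h² (S(h) = h*(2*h) = 2*h²)
n = -55*√26 (n = -11*√(2*(2*3²)² + 2) = -11*√(2*(2*9)² + 2) = -11*√(2*18² + 2) = -11*√(2*324 + 2) = -11*√(648 + 2) = -55*√26 ≈ -280.45)
-n = -(-55)*√26 = 55*√26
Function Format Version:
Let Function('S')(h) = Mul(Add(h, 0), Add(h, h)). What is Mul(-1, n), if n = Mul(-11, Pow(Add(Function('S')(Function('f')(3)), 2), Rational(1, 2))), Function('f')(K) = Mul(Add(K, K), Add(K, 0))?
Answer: Mul(55, Pow(26, Rational(1, 2))) ≈ 280.45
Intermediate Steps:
Function('f')(K) = Mul(2, Pow(K, 2)) (Function('f')(K) = Mul(Mul(2, K), K) = Mul(2, Pow(K, 2)))
Function('S')(h) = Mul(2, Pow(h, 2)) (Function('S')(h) = Mul(h, Mul(2, h)) = Mul(2, Pow(h, 2)))
n = Mul(-55, Pow(26, Rational(1, 2))) (n = Mul(-11, Pow(Add(Mul(2, Pow(Mul(2, Pow(3, 2)), 2)), 2), Rational(1, 2))) = Mul(-11, Pow(Add(Mul(2, Pow(Mul(2, 9), 2)), 2), Rational(1, 2))) = Mul(-11, Pow(Add(Mul(2, Pow(18, 2)), 2), Rational(1, 2))) = Mul(-11, Pow(Add(Mul(2, 324), 2), Rational(1, 2))) = Mul(-11, Pow(Add(648, 2), Rational(1, 2))) = Mul(-11, Pow(650, Rational(1, 2))) = Mul(-11, Mul(5, Pow(26, Rational(1, 2)))) = Mul(-55, Pow(26, Rational(1, 2))) ≈ -280.45)
Mul(-1, n) = Mul(-1, Mul(-55, Pow(26, Rational(1, 2)))) = Mul(55, Pow(26, Rational(1, 2)))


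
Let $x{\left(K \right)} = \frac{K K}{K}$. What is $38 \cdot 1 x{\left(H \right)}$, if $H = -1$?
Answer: $-38$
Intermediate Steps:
$x{\left(K \right)} = K$ ($x{\left(K \right)} = \frac{K^{2}}{K} = K$)
$38 \cdot 1 x{\left(H \right)} = 38 \cdot 1 \left(-1\right) = 38 \left(-1\right) = -38$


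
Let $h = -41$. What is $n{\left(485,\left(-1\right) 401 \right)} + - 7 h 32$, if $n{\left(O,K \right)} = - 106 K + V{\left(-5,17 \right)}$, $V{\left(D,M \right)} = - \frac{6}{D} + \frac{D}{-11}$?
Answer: $\frac{2843041}{55} \approx 51692.0$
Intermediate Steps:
$V{\left(D,M \right)} = - \frac{6}{D} - \frac{D}{11}$ ($V{\left(D,M \right)} = - \frac{6}{D} + D \left(- \frac{1}{11}\right) = - \frac{6}{D} - \frac{D}{11}$)
$n{\left(O,K \right)} = \frac{91}{55} - 106 K$ ($n{\left(O,K \right)} = - 106 K - \left(- \frac{5}{11} + \frac{6}{-5}\right) = - 106 K + \left(\left(-6\right) \left(- \frac{1}{5}\right) + \frac{5}{11}\right) = - 106 K + \left(\frac{6}{5} + \frac{5}{11}\right) = - 106 K + \frac{91}{55} = \frac{91}{55} - 106 K$)
$n{\left(485,\left(-1\right) 401 \right)} + - 7 h 32 = \left(\frac{91}{55} - 106 \left(\left(-1\right) 401\right)\right) + \left(-7\right) \left(-41\right) 32 = \left(\frac{91}{55} - -42506\right) + 287 \cdot 32 = \left(\frac{91}{55} + 42506\right) + 9184 = \frac{2337921}{55} + 9184 = \frac{2843041}{55}$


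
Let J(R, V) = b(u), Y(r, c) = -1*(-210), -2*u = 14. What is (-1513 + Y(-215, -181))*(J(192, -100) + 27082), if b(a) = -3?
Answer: -35283937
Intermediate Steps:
u = -7 (u = -½*14 = -7)
Y(r, c) = 210
J(R, V) = -3
(-1513 + Y(-215, -181))*(J(192, -100) + 27082) = (-1513 + 210)*(-3 + 27082) = -1303*27079 = -35283937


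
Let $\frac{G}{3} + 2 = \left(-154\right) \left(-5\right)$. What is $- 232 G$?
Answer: $-534528$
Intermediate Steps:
$G = 2304$ ($G = -6 + 3 \left(\left(-154\right) \left(-5\right)\right) = -6 + 3 \cdot 770 = -6 + 2310 = 2304$)
$- 232 G = \left(-232\right) 2304 = -534528$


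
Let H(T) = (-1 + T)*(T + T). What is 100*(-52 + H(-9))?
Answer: 12800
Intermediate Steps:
H(T) = 2*T*(-1 + T) (H(T) = (-1 + T)*(2*T) = 2*T*(-1 + T))
100*(-52 + H(-9)) = 100*(-52 + 2*(-9)*(-1 - 9)) = 100*(-52 + 2*(-9)*(-10)) = 100*(-52 + 180) = 100*128 = 12800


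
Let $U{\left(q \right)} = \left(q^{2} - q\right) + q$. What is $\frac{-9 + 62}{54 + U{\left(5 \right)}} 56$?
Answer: $\frac{2968}{79} \approx 37.57$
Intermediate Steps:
$U{\left(q \right)} = q^{2}$
$\frac{-9 + 62}{54 + U{\left(5 \right)}} 56 = \frac{-9 + 62}{54 + 5^{2}} \cdot 56 = \frac{53}{54 + 25} \cdot 56 = \frac{53}{79} \cdot 56 = \frac{2968}{79}$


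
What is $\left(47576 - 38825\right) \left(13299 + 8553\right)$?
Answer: $191226852$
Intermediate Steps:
$\left(47576 - 38825\right) \left(13299 + 8553\right) = 8751 \cdot 21852 = 191226852$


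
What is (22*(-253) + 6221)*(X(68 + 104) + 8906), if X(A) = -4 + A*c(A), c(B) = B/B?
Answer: 5943470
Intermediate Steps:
c(B) = 1
X(A) = -4 + A (X(A) = -4 + A*1 = -4 + A)
(22*(-253) + 6221)*(X(68 + 104) + 8906) = (22*(-253) + 6221)*((-4 + (68 + 104)) + 8906) = (-5566 + 6221)*((-4 + 172) + 8906) = 655*(168 + 8906) = 655*9074 = 5943470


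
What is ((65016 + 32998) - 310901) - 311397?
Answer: -524284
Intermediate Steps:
((65016 + 32998) - 310901) - 311397 = (98014 - 310901) - 311397 = -212887 - 311397 = -524284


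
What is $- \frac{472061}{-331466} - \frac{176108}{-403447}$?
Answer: $\frac{248825408595}{133728963302} \approx 1.8607$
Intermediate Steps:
$- \frac{472061}{-331466} - \frac{176108}{-403447} = \left(-472061\right) \left(- \frac{1}{331466}\right) - - \frac{176108}{403447} = \frac{472061}{331466} + \frac{176108}{403447} = \frac{248825408595}{133728963302}$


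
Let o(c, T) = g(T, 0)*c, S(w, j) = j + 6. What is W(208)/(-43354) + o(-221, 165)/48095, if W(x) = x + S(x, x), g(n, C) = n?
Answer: -160119970/208511063 ≈ -0.76792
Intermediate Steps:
S(w, j) = 6 + j
W(x) = 6 + 2*x (W(x) = x + (6 + x) = 6 + 2*x)
o(c, T) = T*c
W(208)/(-43354) + o(-221, 165)/48095 = (6 + 2*208)/(-43354) + (165*(-221))/48095 = (6 + 416)*(-1/43354) - 36465*1/48095 = 422*(-1/43354) - 7293/9619 = -211/21677 - 7293/9619 = -160119970/208511063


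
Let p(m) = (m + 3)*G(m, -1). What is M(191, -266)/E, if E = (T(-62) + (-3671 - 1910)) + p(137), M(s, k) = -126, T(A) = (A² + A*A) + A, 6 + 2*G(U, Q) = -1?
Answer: -126/1555 ≈ -0.081029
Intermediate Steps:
G(U, Q) = -7/2 (G(U, Q) = -3 + (½)*(-1) = -3 - ½ = -7/2)
p(m) = -21/2 - 7*m/2 (p(m) = (m + 3)*(-7/2) = (3 + m)*(-7/2) = -21/2 - 7*m/2)
T(A) = A + 2*A² (T(A) = (A² + A²) + A = 2*A² + A = A + 2*A²)
E = 1555 (E = (-62*(1 + 2*(-62)) + (-3671 - 1910)) + (-21/2 - 7/2*137) = (-62*(1 - 124) - 5581) + (-21/2 - 959/2) = (-62*(-123) - 5581) - 490 = (7626 - 5581) - 490 = 2045 - 490 = 1555)
M(191, -266)/E = -126/1555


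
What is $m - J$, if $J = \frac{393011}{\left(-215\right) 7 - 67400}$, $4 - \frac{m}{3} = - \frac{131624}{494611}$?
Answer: $\frac{630570270341}{34081170955} \approx 18.502$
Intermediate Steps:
$m = \frac{6330204}{494611}$ ($m = 12 - 3 \left(- \frac{131624}{494611}\right) = 12 - 3 \left(\left(-131624\right) \frac{1}{494611}\right) = 12 - - \frac{394872}{494611} = 12 + \frac{394872}{494611} = \frac{6330204}{494611} \approx 12.798$)
$J = - \frac{393011}{68905}$ ($J = \frac{393011}{-1505 - 67400} = \frac{393011}{-68905} = 393011 \left(- \frac{1}{68905}\right) = - \frac{393011}{68905} \approx -5.7037$)
$m - J = \frac{6330204}{494611} - - \frac{393011}{68905} = \frac{6330204}{494611} + \frac{393011}{68905} = \frac{630570270341}{34081170955}$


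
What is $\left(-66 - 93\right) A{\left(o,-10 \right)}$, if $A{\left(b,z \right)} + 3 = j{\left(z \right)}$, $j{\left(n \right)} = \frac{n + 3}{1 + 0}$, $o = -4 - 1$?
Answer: $1590$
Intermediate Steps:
$o = -5$
$j{\left(n \right)} = 3 + n$ ($j{\left(n \right)} = \frac{3 + n}{1} = \left(3 + n\right) 1 = 3 + n$)
$A{\left(b,z \right)} = z$ ($A{\left(b,z \right)} = -3 + \left(3 + z\right) = z$)
$\left(-66 - 93\right) A{\left(o,-10 \right)} = \left(-66 - 93\right) \left(-10\right) = \left(-159\right) \left(-10\right) = 1590$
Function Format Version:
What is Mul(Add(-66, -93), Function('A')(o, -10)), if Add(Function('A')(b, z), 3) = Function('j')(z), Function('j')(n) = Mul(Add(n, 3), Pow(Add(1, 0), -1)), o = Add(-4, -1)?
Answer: 1590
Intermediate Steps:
o = -5
Function('j')(n) = Add(3, n) (Function('j')(n) = Mul(Add(3, n), Pow(1, -1)) = Mul(Add(3, n), 1) = Add(3, n))
Function('A')(b, z) = z (Function('A')(b, z) = Add(-3, Add(3, z)) = z)
Mul(Add(-66, -93), Function('A')(o, -10)) = Mul(Add(-66, -93), -10) = Mul(-159, -10) = 1590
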